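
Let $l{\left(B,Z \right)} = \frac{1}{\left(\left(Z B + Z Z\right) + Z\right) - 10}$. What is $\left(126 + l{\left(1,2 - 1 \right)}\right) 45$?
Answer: $\frac{39645}{7} \approx 5663.6$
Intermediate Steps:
$l{\left(B,Z \right)} = \frac{1}{-10 + Z + Z^{2} + B Z}$ ($l{\left(B,Z \right)} = \frac{1}{\left(\left(B Z + Z^{2}\right) + Z\right) - 10} = \frac{1}{\left(\left(Z^{2} + B Z\right) + Z\right) - 10} = \frac{1}{\left(Z + Z^{2} + B Z\right) - 10} = \frac{1}{-10 + Z + Z^{2} + B Z}$)
$\left(126 + l{\left(1,2 - 1 \right)}\right) 45 = \left(126 + \frac{1}{-10 + \left(2 - 1\right) + \left(2 - 1\right)^{2} + 1 \left(2 - 1\right)}\right) 45 = \left(126 + \frac{1}{-10 + 1 + 1^{2} + 1 \cdot 1}\right) 45 = \left(126 + \frac{1}{-10 + 1 + 1 + 1}\right) 45 = \left(126 + \frac{1}{-7}\right) 45 = \left(126 - \frac{1}{7}\right) 45 = \frac{881}{7} \cdot 45 = \frac{39645}{7}$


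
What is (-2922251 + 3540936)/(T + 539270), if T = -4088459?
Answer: -618685/3549189 ≈ -0.17432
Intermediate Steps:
(-2922251 + 3540936)/(T + 539270) = (-2922251 + 3540936)/(-4088459 + 539270) = 618685/(-3549189) = 618685*(-1/3549189) = -618685/3549189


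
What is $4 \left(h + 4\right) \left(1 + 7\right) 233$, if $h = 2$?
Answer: $44736$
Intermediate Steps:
$4 \left(h + 4\right) \left(1 + 7\right) 233 = 4 \left(2 + 4\right) \left(1 + 7\right) 233 = 4 \cdot 6 \cdot 8 \cdot 233 = 24 \cdot 8 \cdot 233 = 192 \cdot 233 = 44736$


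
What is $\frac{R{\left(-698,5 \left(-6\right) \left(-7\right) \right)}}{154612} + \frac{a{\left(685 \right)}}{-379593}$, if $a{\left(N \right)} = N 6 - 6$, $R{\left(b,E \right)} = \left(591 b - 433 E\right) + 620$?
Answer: $- \frac{1773189969}{543422527} \approx -3.263$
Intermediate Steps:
$R{\left(b,E \right)} = 620 - 433 E + 591 b$ ($R{\left(b,E \right)} = \left(- 433 E + 591 b\right) + 620 = 620 - 433 E + 591 b$)
$a{\left(N \right)} = -6 + 6 N$ ($a{\left(N \right)} = 6 N - 6 = -6 + 6 N$)
$\frac{R{\left(-698,5 \left(-6\right) \left(-7\right) \right)}}{154612} + \frac{a{\left(685 \right)}}{-379593} = \frac{620 - 433 \cdot 5 \left(-6\right) \left(-7\right) + 591 \left(-698\right)}{154612} + \frac{-6 + 6 \cdot 685}{-379593} = \left(620 - 433 \left(\left(-30\right) \left(-7\right)\right) - 412518\right) \frac{1}{154612} + \left(-6 + 4110\right) \left(- \frac{1}{379593}\right) = \left(620 - 90930 - 412518\right) \frac{1}{154612} + 4104 \left(- \frac{1}{379593}\right) = \left(620 - 90930 - 412518\right) \frac{1}{154612} - \frac{152}{14059} = \left(-502828\right) \frac{1}{154612} - \frac{152}{14059} = - \frac{125707}{38653} - \frac{152}{14059} = - \frac{1773189969}{543422527}$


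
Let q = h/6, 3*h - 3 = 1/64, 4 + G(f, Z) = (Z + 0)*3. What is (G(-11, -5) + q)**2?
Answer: 470673025/1327104 ≈ 354.66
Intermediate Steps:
G(f, Z) = -4 + 3*Z (G(f, Z) = -4 + (Z + 0)*3 = -4 + Z*3 = -4 + 3*Z)
h = 193/192 (h = 1 + (1/3)/64 = 1 + (1/3)*(1/64) = 1 + 1/192 = 193/192 ≈ 1.0052)
q = 193/1152 (q = (193/192)/6 = (193/192)*(1/6) = 193/1152 ≈ 0.16753)
(G(-11, -5) + q)**2 = ((-4 + 3*(-5)) + 193/1152)**2 = ((-4 - 15) + 193/1152)**2 = (-19 + 193/1152)**2 = (-21695/1152)**2 = 470673025/1327104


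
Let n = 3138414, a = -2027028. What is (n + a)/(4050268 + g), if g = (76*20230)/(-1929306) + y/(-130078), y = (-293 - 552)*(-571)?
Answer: 10727451001614348/39094430893993489 ≈ 0.27440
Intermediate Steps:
y = 482495 (y = -845*(-571) = 482495)
g = -43495108535/9652317918 (g = (76*20230)/(-1929306) + 482495/(-130078) = 1537480*(-1/1929306) + 482495*(-1/130078) = -768740/964653 - 37115/10006 = -43495108535/9652317918 ≈ -4.5062)
(n + a)/(4050268 + g) = (3138414 - 2027028)/(4050268 - 43495108535/9652317918) = 1111386/(39094430893993489/9652317918) = 1111386*(9652317918/39094430893993489) = 10727451001614348/39094430893993489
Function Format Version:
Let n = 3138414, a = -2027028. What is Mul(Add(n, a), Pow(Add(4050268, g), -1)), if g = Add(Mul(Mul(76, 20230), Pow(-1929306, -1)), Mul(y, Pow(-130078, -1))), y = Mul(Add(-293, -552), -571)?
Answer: Rational(10727451001614348, 39094430893993489) ≈ 0.27440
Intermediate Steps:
y = 482495 (y = Mul(-845, -571) = 482495)
g = Rational(-43495108535, 9652317918) (g = Add(Mul(Mul(76, 20230), Pow(-1929306, -1)), Mul(482495, Pow(-130078, -1))) = Add(Mul(1537480, Rational(-1, 1929306)), Mul(482495, Rational(-1, 130078))) = Add(Rational(-768740, 964653), Rational(-37115, 10006)) = Rational(-43495108535, 9652317918) ≈ -4.5062)
Mul(Add(n, a), Pow(Add(4050268, g), -1)) = Mul(Add(3138414, -2027028), Pow(Add(4050268, Rational(-43495108535, 9652317918)), -1)) = Mul(1111386, Pow(Rational(39094430893993489, 9652317918), -1)) = Mul(1111386, Rational(9652317918, 39094430893993489)) = Rational(10727451001614348, 39094430893993489)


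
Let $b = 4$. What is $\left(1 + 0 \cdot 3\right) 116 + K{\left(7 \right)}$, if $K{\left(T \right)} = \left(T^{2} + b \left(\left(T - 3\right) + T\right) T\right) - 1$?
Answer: $472$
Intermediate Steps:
$K{\left(T \right)} = -1 + T^{2} + T \left(-12 + 8 T\right)$ ($K{\left(T \right)} = \left(T^{2} + 4 \left(\left(T - 3\right) + T\right) T\right) - 1 = \left(T^{2} + 4 \left(\left(-3 + T\right) + T\right) T\right) - 1 = \left(T^{2} + 4 \left(-3 + 2 T\right) T\right) - 1 = \left(T^{2} + \left(-12 + 8 T\right) T\right) - 1 = \left(T^{2} + T \left(-12 + 8 T\right)\right) - 1 = -1 + T^{2} + T \left(-12 + 8 T\right)$)
$\left(1 + 0 \cdot 3\right) 116 + K{\left(7 \right)} = \left(1 + 0 \cdot 3\right) 116 - \left(85 - 441\right) = \left(1 + 0\right) 116 - -356 = 1 \cdot 116 - -356 = 116 + 356 = 472$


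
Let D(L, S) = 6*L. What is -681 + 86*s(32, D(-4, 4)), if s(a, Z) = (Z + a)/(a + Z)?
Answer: -595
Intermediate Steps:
s(a, Z) = 1 (s(a, Z) = (Z + a)/(Z + a) = 1)
-681 + 86*s(32, D(-4, 4)) = -681 + 86*1 = -681 + 86 = -595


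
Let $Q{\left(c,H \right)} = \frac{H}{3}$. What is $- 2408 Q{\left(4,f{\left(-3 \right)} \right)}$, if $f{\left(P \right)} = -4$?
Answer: $\frac{9632}{3} \approx 3210.7$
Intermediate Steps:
$Q{\left(c,H \right)} = \frac{H}{3}$ ($Q{\left(c,H \right)} = H \frac{1}{3} = \frac{H}{3}$)
$- 2408 Q{\left(4,f{\left(-3 \right)} \right)} = - 2408 \cdot \frac{1}{3} \left(-4\right) = \left(-2408\right) \left(- \frac{4}{3}\right) = \frac{9632}{3}$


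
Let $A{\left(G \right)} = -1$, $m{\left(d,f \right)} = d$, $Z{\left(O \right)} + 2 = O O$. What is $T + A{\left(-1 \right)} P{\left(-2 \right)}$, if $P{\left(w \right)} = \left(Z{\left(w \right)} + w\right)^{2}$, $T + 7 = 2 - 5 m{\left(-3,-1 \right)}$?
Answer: $10$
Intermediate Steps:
$Z{\left(O \right)} = -2 + O^{2}$ ($Z{\left(O \right)} = -2 + O O = -2 + O^{2}$)
$T = 10$ ($T = -7 + \left(2 - -15\right) = -7 + \left(2 + 15\right) = -7 + 17 = 10$)
$P{\left(w \right)} = \left(-2 + w + w^{2}\right)^{2}$ ($P{\left(w \right)} = \left(\left(-2 + w^{2}\right) + w\right)^{2} = \left(-2 + w + w^{2}\right)^{2}$)
$T + A{\left(-1 \right)} P{\left(-2 \right)} = 10 - \left(-2 - 2 + \left(-2\right)^{2}\right)^{2} = 10 - \left(-2 - 2 + 4\right)^{2} = 10 - 0^{2} = 10 - 0 = 10 + 0 = 10$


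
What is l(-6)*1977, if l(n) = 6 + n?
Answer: 0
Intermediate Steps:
l(-6)*1977 = (6 - 6)*1977 = 0*1977 = 0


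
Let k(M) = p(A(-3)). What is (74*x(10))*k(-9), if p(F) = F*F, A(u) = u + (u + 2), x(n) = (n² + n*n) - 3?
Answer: 233248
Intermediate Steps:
x(n) = -3 + 2*n² (x(n) = (n² + n²) - 3 = 2*n² - 3 = -3 + 2*n²)
A(u) = 2 + 2*u (A(u) = u + (2 + u) = 2 + 2*u)
p(F) = F²
k(M) = 16 (k(M) = (2 + 2*(-3))² = (2 - 6)² = (-4)² = 16)
(74*x(10))*k(-9) = (74*(-3 + 2*10²))*16 = (74*(-3 + 2*100))*16 = (74*(-3 + 200))*16 = (74*197)*16 = 14578*16 = 233248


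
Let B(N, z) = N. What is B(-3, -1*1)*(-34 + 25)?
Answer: 27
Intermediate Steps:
B(-3, -1*1)*(-34 + 25) = -3*(-34 + 25) = -3*(-9) = 27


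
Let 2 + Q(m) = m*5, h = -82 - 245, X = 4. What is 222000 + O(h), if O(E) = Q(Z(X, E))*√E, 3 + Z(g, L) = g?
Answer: 222000 + 3*I*√327 ≈ 2.22e+5 + 54.249*I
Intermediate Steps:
h = -327
Z(g, L) = -3 + g
Q(m) = -2 + 5*m (Q(m) = -2 + m*5 = -2 + 5*m)
O(E) = 3*√E (O(E) = (-2 + 5*(-3 + 4))*√E = (-2 + 5*1)*√E = (-2 + 5)*√E = 3*√E)
222000 + O(h) = 222000 + 3*√(-327) = 222000 + 3*(I*√327) = 222000 + 3*I*√327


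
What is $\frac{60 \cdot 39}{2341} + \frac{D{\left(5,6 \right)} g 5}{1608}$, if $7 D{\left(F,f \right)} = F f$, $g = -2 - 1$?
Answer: $\frac{4214265}{4391716} \approx 0.95959$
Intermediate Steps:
$g = -3$ ($g = -2 - 1 = -3$)
$D{\left(F,f \right)} = \frac{F f}{7}$
$\frac{60 \cdot 39}{2341} + \frac{D{\left(5,6 \right)} g 5}{1608} = \frac{60 \cdot 39}{2341} + \frac{\frac{1}{7} \cdot 5 \cdot 6 \left(-3\right) 5}{1608} = 2340 \cdot \frac{1}{2341} + \frac{30}{7} \left(-3\right) 5 \cdot \frac{1}{1608} = \frac{2340}{2341} + \left(- \frac{90}{7}\right) 5 \cdot \frac{1}{1608} = \frac{2340}{2341} - \frac{75}{1876} = \frac{4214265}{4391716}$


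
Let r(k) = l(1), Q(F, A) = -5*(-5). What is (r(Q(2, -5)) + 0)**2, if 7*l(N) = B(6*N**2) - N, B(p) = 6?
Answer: 25/49 ≈ 0.51020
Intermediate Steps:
Q(F, A) = 25
l(N) = 6/7 - N/7 (l(N) = (6 - N)/7 = 6/7 - N/7)
r(k) = 5/7 (r(k) = 6/7 - 1/7*1 = 6/7 - 1/7 = 5/7)
(r(Q(2, -5)) + 0)**2 = (5/7 + 0)**2 = (5/7)**2 = 25/49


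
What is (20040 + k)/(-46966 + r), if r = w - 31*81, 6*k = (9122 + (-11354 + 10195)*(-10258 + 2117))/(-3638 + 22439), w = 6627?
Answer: -2270076781/4833737100 ≈ -0.46963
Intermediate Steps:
k = 9444541/112806 (k = ((9122 + (-11354 + 10195)*(-10258 + 2117))/(-3638 + 22439))/6 = ((9122 - 1159*(-8141))/18801)/6 = ((9122 + 9435419)*(1/18801))/6 = (9444541*(1/18801))/6 = (⅙)*(9444541/18801) = 9444541/112806 ≈ 83.724)
r = 4116 (r = 6627 - 31*81 = 6627 - 1*2511 = 6627 - 2511 = 4116)
(20040 + k)/(-46966 + r) = (20040 + 9444541/112806)/(-46966 + 4116) = (2270076781/112806)/(-42850) = (2270076781/112806)*(-1/42850) = -2270076781/4833737100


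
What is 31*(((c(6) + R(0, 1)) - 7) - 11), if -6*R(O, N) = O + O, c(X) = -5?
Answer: -713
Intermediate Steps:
R(O, N) = -O/3 (R(O, N) = -(O + O)/6 = -O/3)
31*(((c(6) + R(0, 1)) - 7) - 11) = 31*(((-5 - ⅓*0) - 7) - 11) = 31*(((-5 + 0) - 7) - 11) = 31*((-5 - 7) - 11) = 31*(-12 - 11) = 31*(-23) = -713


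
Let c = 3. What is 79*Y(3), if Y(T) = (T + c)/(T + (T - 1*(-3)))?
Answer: 158/3 ≈ 52.667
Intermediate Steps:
Y(T) = (3 + T)/(3 + 2*T) (Y(T) = (T + 3)/(T + (T - 1*(-3))) = (3 + T)/(T + (T + 3)) = (3 + T)/(T + (3 + T)) = (3 + T)/(3 + 2*T))
79*Y(3) = 79*((3 + 3)/(3 + 2*3)) = 79*(6/(3 + 6)) = 79*(6/9) = 79*((1/9)*6) = 79*(2/3) = 158/3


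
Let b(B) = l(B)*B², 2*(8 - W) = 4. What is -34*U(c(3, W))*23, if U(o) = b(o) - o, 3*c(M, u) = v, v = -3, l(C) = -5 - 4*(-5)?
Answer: -12512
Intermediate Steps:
W = 6 (W = 8 - ½*4 = 8 - 2 = 6)
l(C) = 15 (l(C) = -5 + 20 = 15)
b(B) = 15*B²
c(M, u) = -1 (c(M, u) = (⅓)*(-3) = -1)
U(o) = -o + 15*o² (U(o) = 15*o² - o = -o + 15*o²)
-34*U(c(3, W))*23 = -(-34)*(-1 + 15*(-1))*23 = -(-34)*(-1 - 15)*23 = -(-34)*(-16)*23 = -34*16*23 = -544*23 = -12512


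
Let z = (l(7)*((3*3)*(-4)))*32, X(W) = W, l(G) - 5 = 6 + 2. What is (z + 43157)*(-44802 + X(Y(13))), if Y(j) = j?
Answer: -1262198809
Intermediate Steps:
l(G) = 13 (l(G) = 5 + (6 + 2) = 5 + 8 = 13)
z = -14976 (z = (13*((3*3)*(-4)))*32 = (13*(9*(-4)))*32 = (13*(-36))*32 = -468*32 = -14976)
(z + 43157)*(-44802 + X(Y(13))) = (-14976 + 43157)*(-44802 + 13) = 28181*(-44789) = -1262198809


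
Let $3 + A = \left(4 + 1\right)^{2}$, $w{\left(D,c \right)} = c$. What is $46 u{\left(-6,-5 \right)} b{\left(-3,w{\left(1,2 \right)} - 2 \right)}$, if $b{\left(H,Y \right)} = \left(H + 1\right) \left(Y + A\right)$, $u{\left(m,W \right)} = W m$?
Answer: $-60720$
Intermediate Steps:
$A = 22$ ($A = -3 + \left(4 + 1\right)^{2} = -3 + 5^{2} = -3 + 25 = 22$)
$b{\left(H,Y \right)} = \left(1 + H\right) \left(22 + Y\right)$ ($b{\left(H,Y \right)} = \left(H + 1\right) \left(Y + 22\right) = \left(1 + H\right) \left(22 + Y\right)$)
$46 u{\left(-6,-5 \right)} b{\left(-3,w{\left(1,2 \right)} - 2 \right)} = 46 \left(\left(-5\right) \left(-6\right)\right) \left(22 + \left(2 - 2\right) + 22 \left(-3\right) - 3 \left(2 - 2\right)\right) = 46 \cdot 30 \left(22 + \left(2 - 2\right) - 66 - 3 \left(2 - 2\right)\right) = 1380 \left(22 + 0 - 66 - 0\right) = 1380 \left(22 + 0 - 66 + 0\right) = 1380 \left(-44\right) = -60720$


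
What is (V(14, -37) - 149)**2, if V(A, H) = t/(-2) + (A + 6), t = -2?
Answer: 16384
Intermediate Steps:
V(A, H) = 7 + A (V(A, H) = -2/(-2) + (A + 6) = -2*(-1/2) + (6 + A) = 1 + (6 + A) = 7 + A)
(V(14, -37) - 149)**2 = ((7 + 14) - 149)**2 = (21 - 149)**2 = (-128)**2 = 16384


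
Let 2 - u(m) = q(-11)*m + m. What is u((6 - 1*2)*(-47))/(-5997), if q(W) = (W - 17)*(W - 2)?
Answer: -22874/1999 ≈ -11.443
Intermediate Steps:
q(W) = (-17 + W)*(-2 + W)
u(m) = 2 - 365*m (u(m) = 2 - ((34 + (-11)² - 19*(-11))*m + m) = 2 - ((34 + 121 + 209)*m + m) = 2 - (364*m + m) = 2 - 365*m)
u((6 - 1*2)*(-47))/(-5997) = (2 - 365*(6 - 1*2)*(-47))/(-5997) = (2 - 365*(6 - 2)*(-47))*(-1/5997) = (2 - 1460*(-47))*(-1/5997) = (2 - 365*(-188))*(-1/5997) = (2 + 68620)*(-1/5997) = 68622*(-1/5997) = -22874/1999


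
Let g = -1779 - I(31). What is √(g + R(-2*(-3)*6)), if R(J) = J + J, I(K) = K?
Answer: I*√1738 ≈ 41.689*I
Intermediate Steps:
R(J) = 2*J
g = -1810 (g = -1779 - 1*31 = -1779 - 31 = -1810)
√(g + R(-2*(-3)*6)) = √(-1810 + 2*(-2*(-3)*6)) = √(-1810 + 2*(6*6)) = √(-1810 + 2*36) = √(-1810 + 72) = √(-1738) = I*√1738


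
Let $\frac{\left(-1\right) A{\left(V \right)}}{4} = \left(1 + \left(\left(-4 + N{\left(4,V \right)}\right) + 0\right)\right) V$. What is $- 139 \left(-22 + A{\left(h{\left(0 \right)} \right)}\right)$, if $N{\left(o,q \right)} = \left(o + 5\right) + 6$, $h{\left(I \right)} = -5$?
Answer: $-30302$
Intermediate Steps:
$N{\left(o,q \right)} = 11 + o$ ($N{\left(o,q \right)} = \left(5 + o\right) + 6 = 11 + o$)
$A{\left(V \right)} = - 48 V$ ($A{\left(V \right)} = - 4 \left(1 + \left(\left(-4 + \left(11 + 4\right)\right) + 0\right)\right) V = - 4 \left(1 + \left(\left(-4 + 15\right) + 0\right)\right) V = - 4 \left(1 + \left(11 + 0\right)\right) V = - 4 \left(1 + 11\right) V = - 4 \cdot 12 V = - 48 V$)
$- 139 \left(-22 + A{\left(h{\left(0 \right)} \right)}\right) = - 139 \left(-22 - -240\right) = - 139 \left(-22 + 240\right) = \left(-139\right) 218 = -30302$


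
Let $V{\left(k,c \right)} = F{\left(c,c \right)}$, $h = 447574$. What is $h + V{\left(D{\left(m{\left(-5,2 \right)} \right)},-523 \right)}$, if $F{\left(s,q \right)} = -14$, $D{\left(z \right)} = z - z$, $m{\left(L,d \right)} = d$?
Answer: $447560$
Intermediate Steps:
$D{\left(z \right)} = 0$
$V{\left(k,c \right)} = -14$
$h + V{\left(D{\left(m{\left(-5,2 \right)} \right)},-523 \right)} = 447574 - 14 = 447560$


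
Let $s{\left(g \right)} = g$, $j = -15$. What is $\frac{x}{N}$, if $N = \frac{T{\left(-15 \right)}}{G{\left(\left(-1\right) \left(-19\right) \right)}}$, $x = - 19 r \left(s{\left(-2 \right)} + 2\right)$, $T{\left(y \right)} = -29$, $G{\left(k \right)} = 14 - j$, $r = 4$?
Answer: $0$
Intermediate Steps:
$G{\left(k \right)} = 29$ ($G{\left(k \right)} = 14 - -15 = 14 + 15 = 29$)
$x = 0$ ($x = - 19 \cdot 4 \left(-2 + 2\right) = - 19 \cdot 4 \cdot 0 = \left(-19\right) 0 = 0$)
$N = -1$ ($N = - \frac{29}{29} = \left(-29\right) \frac{1}{29} = -1$)
$\frac{x}{N} = \frac{0}{-1} = 0 \left(-1\right) = 0$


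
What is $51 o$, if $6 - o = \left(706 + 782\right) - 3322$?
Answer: $93840$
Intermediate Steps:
$o = 1840$ ($o = 6 - \left(\left(706 + 782\right) - 3322\right) = 6 - \left(1488 - 3322\right) = 6 - -1834 = 6 + 1834 = 1840$)
$51 o = 51 \cdot 1840 = 93840$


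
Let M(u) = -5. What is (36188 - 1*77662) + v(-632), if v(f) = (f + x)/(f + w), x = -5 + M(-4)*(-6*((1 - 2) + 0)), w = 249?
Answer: -15883875/383 ≈ -41472.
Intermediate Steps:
x = -35 (x = -5 - (-30)*((1 - 2) + 0) = -5 - (-30)*(-1 + 0) = -5 - (-30)*(-1) = -5 - 5*6 = -5 - 30 = -35)
v(f) = (-35 + f)/(249 + f) (v(f) = (f - 35)/(f + 249) = (-35 + f)/(249 + f))
(36188 - 1*77662) + v(-632) = (36188 - 1*77662) + (-35 - 632)/(249 - 632) = (36188 - 77662) - 667/(-383) = -41474 - 1/383*(-667) = -41474 + 667/383 = -15883875/383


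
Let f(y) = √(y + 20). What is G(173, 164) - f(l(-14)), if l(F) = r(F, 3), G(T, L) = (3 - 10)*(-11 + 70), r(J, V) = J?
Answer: -413 - √6 ≈ -415.45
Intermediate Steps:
G(T, L) = -413 (G(T, L) = -7*59 = -413)
l(F) = F
f(y) = √(20 + y)
G(173, 164) - f(l(-14)) = -413 - √(20 - 14) = -413 - √6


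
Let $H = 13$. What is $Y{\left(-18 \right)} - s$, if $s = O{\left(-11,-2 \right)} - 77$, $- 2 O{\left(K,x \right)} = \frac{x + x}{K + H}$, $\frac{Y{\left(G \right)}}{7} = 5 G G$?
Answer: $11416$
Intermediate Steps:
$Y{\left(G \right)} = 35 G^{2}$ ($Y{\left(G \right)} = 7 \cdot 5 G G = 7 \cdot 5 G^{2} = 35 G^{2}$)
$O{\left(K,x \right)} = - \frac{x}{13 + K}$ ($O{\left(K,x \right)} = - \frac{\left(x + x\right) \frac{1}{K + 13}}{2} = - \frac{2 x \frac{1}{13 + K}}{2} = - \frac{x}{13 + K}$)
$s = -76$ ($s = \left(-1\right) \left(-2\right) \frac{1}{13 - 11} - 77 = \left(-1\right) \left(-2\right) \frac{1}{2} - 77 = 1 - 77 = -76$)
$Y{\left(-18 \right)} - s = 35 \left(-18\right)^{2} - -76 = 35 \cdot 324 + 76 = 11340 + 76 = 11416$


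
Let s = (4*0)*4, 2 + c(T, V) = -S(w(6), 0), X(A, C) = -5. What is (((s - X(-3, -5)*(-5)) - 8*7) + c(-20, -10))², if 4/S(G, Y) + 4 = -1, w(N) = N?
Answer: 168921/25 ≈ 6756.8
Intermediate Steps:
S(G, Y) = -⅘ (S(G, Y) = 4/(-4 - 1) = 4/(-5) = 4*(-⅕) = -⅘)
c(T, V) = -6/5 (c(T, V) = -2 - 1*(-⅘) = -2 + ⅘ = -6/5)
s = 0 (s = 0*4 = 0)
(((s - X(-3, -5)*(-5)) - 8*7) + c(-20, -10))² = (((0 - (-5)*(-5)) - 8*7) - 6/5)² = (((0 - 1*25) - 56) - 6/5)² = (((0 - 25) - 56) - 6/5)² = ((-25 - 56) - 6/5)² = (-81 - 6/5)² = (-411/5)² = 168921/25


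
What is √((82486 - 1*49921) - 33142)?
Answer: I*√577 ≈ 24.021*I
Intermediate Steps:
√((82486 - 1*49921) - 33142) = √((82486 - 49921) - 33142) = √(32565 - 33142) = √(-577) = I*√577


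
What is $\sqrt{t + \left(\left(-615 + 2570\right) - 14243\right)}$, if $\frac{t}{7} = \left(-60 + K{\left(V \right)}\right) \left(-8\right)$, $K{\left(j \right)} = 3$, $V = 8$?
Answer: $2 i \sqrt{2274} \approx 95.373 i$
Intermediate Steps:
$t = 3192$ ($t = 7 \left(-60 + 3\right) \left(-8\right) = 7 \left(\left(-57\right) \left(-8\right)\right) = 7 \cdot 456 = 3192$)
$\sqrt{t + \left(\left(-615 + 2570\right) - 14243\right)} = \sqrt{3192 + \left(\left(-615 + 2570\right) - 14243\right)} = \sqrt{3192 + \left(1955 - 14243\right)} = \sqrt{3192 - 12288} = \sqrt{-9096} = 2 i \sqrt{2274}$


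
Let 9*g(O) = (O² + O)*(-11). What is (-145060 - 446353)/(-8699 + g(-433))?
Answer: 591413/237323 ≈ 2.4920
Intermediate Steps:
g(O) = -11*O/9 - 11*O²/9 (g(O) = ((O² + O)*(-11))/9 = ((O + O²)*(-11))/9 = (-11*O - 11*O²)/9 = -11*O/9 - 11*O²/9)
(-145060 - 446353)/(-8699 + g(-433)) = (-145060 - 446353)/(-8699 - 11/9*(-433)*(1 - 433)) = -591413/(-8699 - 11/9*(-433)*(-432)) = -591413/(-8699 - 228624) = -591413/(-237323) = -591413*(-1/237323) = 591413/237323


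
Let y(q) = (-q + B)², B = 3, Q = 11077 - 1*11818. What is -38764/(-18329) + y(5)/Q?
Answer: 28650808/13581789 ≈ 2.1095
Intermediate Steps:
Q = -741 (Q = 11077 - 11818 = -741)
y(q) = (3 - q)² (y(q) = (-q + 3)² = (3 - q)²)
-38764/(-18329) + y(5)/Q = -38764/(-18329) + (-3 + 5)²/(-741) = -38764*(-1/18329) + 2²*(-1/741) = 38764/18329 + 4*(-1/741) = 38764/18329 - 4/741 = 28650808/13581789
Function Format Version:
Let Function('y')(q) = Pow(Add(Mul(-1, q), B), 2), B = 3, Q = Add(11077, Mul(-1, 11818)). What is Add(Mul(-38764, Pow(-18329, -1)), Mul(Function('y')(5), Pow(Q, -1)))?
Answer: Rational(28650808, 13581789) ≈ 2.1095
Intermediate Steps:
Q = -741 (Q = Add(11077, -11818) = -741)
Function('y')(q) = Pow(Add(3, Mul(-1, q)), 2) (Function('y')(q) = Pow(Add(Mul(-1, q), 3), 2) = Pow(Add(3, Mul(-1, q)), 2))
Add(Mul(-38764, Pow(-18329, -1)), Mul(Function('y')(5), Pow(Q, -1))) = Add(Mul(-38764, Pow(-18329, -1)), Mul(Pow(Add(-3, 5), 2), Pow(-741, -1))) = Add(Mul(-38764, Rational(-1, 18329)), Mul(Pow(2, 2), Rational(-1, 741))) = Add(Rational(38764, 18329), Mul(4, Rational(-1, 741))) = Add(Rational(38764, 18329), Rational(-4, 741)) = Rational(28650808, 13581789)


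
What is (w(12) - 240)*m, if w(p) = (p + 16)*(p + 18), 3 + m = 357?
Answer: 212400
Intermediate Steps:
m = 354 (m = -3 + 357 = 354)
w(p) = (16 + p)*(18 + p)
(w(12) - 240)*m = ((288 + 12**2 + 34*12) - 240)*354 = ((288 + 144 + 408) - 240)*354 = (840 - 240)*354 = 600*354 = 212400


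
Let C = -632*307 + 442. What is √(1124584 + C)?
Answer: √931002 ≈ 964.88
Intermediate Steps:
C = -193582 (C = -194024 + 442 = -193582)
√(1124584 + C) = √(1124584 - 193582) = √931002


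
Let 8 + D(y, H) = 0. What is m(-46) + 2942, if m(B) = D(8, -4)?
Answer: 2934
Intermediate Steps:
D(y, H) = -8 (D(y, H) = -8 + 0 = -8)
m(B) = -8
m(-46) + 2942 = -8 + 2942 = 2934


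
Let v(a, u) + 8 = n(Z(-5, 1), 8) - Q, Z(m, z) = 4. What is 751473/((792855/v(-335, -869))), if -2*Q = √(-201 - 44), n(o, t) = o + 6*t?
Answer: 3673868/88095 + 83497*I*√5/25170 ≈ 41.703 + 7.4178*I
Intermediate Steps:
Q = -7*I*√5/2 (Q = -√(-201 - 44)/2 = -7*I*√5/2 ≈ -7.8262*I)
v(a, u) = 44 + 7*I*√5/2 (v(a, u) = -8 + ((4 + 6*8) - (-7)*I*√5/2) = -8 + ((4 + 48) + 7*I*√5/2) = -8 + (52 + 7*I*√5/2) = 44 + 7*I*√5/2)
751473/((792855/v(-335, -869))) = 751473/((792855/(44 + 7*I*√5/2))) = 751473*(44/792855 + I*√5/226530) = 3673868/88095 + 83497*I*√5/25170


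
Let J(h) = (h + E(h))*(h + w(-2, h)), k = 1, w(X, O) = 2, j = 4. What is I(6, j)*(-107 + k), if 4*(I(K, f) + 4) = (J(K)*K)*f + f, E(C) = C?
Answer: -60738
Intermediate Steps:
J(h) = 2*h*(2 + h) (J(h) = (h + h)*(h + 2) = (2*h)*(2 + h) = 2*h*(2 + h))
I(K, f) = -4 + f/4 + f*K**2*(2 + K)/2 (I(K, f) = -4 + (((2*K*(2 + K))*K)*f + f)/4 = -4 + ((2*K**2*(2 + K))*f + f)/4 = -4 + (2*f*K**2*(2 + K) + f)/4 = -4 + (f + 2*f*K**2*(2 + K))/4 = -4 + (f/4 + f*K**2*(2 + K)/2) = -4 + f/4 + f*K**2*(2 + K)/2)
I(6, j)*(-107 + k) = (-4 + (1/4)*4 + (1/2)*4*6**2*(2 + 6))*(-107 + 1) = (-4 + 1 + (1/2)*4*36*8)*(-106) = (-4 + 1 + 576)*(-106) = 573*(-106) = -60738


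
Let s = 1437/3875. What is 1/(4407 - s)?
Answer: 3875/17075688 ≈ 0.00022693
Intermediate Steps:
s = 1437/3875 (s = 1437*(1/3875) = 1437/3875 ≈ 0.37084)
1/(4407 - s) = 1/(4407 - 1*1437/3875) = 1/(4407 - 1437/3875) = 1/(17075688/3875) = 3875/17075688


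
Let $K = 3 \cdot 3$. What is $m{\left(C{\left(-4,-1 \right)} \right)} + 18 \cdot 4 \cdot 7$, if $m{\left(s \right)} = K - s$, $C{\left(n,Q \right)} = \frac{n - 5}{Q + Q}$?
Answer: $\frac{1017}{2} \approx 508.5$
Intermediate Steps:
$K = 9$
$C{\left(n,Q \right)} = \frac{-5 + n}{2 Q}$
$m{\left(s \right)} = 9 - s$
$m{\left(C{\left(-4,-1 \right)} \right)} + 18 \cdot 4 \cdot 7 = \left(9 - \frac{-5 - 4}{2 \left(-1\right)}\right) + 18 \cdot 4 \cdot 7 = \left(9 - \frac{1}{2} \left(-1\right) \left(-9\right)\right) + 18 \cdot 28 = \left(9 - \frac{9}{2}\right) + 504 = \frac{9}{2} + 504 = \frac{1017}{2}$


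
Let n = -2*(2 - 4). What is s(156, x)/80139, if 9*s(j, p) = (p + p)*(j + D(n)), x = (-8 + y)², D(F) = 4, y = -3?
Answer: 38720/721251 ≈ 0.053684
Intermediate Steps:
n = 4 (n = -2*(-2) = 4)
x = 121 (x = (-8 - 3)² = (-11)² = 121)
s(j, p) = 2*p*(4 + j)/9 (s(j, p) = ((p + p)*(j + 4))/9 = ((2*p)*(4 + j))/9 = (2*p*(4 + j))/9 = 2*p*(4 + j)/9)
s(156, x)/80139 = ((2/9)*121*(4 + 156))/80139 = ((2/9)*121*160)*(1/80139) = (38720/9)*(1/80139) = 38720/721251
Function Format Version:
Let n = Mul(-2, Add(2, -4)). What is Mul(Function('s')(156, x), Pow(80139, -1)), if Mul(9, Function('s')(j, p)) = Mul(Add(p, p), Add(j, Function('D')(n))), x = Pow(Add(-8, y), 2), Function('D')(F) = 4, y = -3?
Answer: Rational(38720, 721251) ≈ 0.053684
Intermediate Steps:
n = 4 (n = Mul(-2, -2) = 4)
x = 121 (x = Pow(Add(-8, -3), 2) = Pow(-11, 2) = 121)
Function('s')(j, p) = Mul(Rational(2, 9), p, Add(4, j)) (Function('s')(j, p) = Mul(Rational(1, 9), Mul(Add(p, p), Add(j, 4))) = Mul(Rational(1, 9), Mul(Mul(2, p), Add(4, j))) = Mul(Rational(1, 9), Mul(2, p, Add(4, j))) = Mul(Rational(2, 9), p, Add(4, j)))
Mul(Function('s')(156, x), Pow(80139, -1)) = Mul(Mul(Rational(2, 9), 121, Add(4, 156)), Pow(80139, -1)) = Mul(Mul(Rational(2, 9), 121, 160), Rational(1, 80139)) = Mul(Rational(38720, 9), Rational(1, 80139)) = Rational(38720, 721251)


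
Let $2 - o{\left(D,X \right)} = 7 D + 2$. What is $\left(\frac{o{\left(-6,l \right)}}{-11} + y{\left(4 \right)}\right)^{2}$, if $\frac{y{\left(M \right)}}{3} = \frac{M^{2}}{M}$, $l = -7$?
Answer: $\frac{8100}{121} \approx 66.942$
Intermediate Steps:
$o{\left(D,X \right)} = - 7 D$ ($o{\left(D,X \right)} = 2 - \left(7 D + 2\right) = 2 - \left(2 + 7 D\right) = - 7 D$)
$y{\left(M \right)} = 3 M$ ($y{\left(M \right)} = 3 \frac{M^{2}}{M} = 3 M$)
$\left(\frac{o{\left(-6,l \right)}}{-11} + y{\left(4 \right)}\right)^{2} = \left(\frac{\left(-7\right) \left(-6\right)}{-11} + 3 \cdot 4\right)^{2} = \left(42 \left(- \frac{1}{11}\right) + 12\right)^{2} = \left(- \frac{42}{11} + 12\right)^{2} = \left(\frac{90}{11}\right)^{2} = \frac{8100}{121}$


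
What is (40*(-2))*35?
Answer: -2800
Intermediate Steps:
(40*(-2))*35 = -80*35 = -2800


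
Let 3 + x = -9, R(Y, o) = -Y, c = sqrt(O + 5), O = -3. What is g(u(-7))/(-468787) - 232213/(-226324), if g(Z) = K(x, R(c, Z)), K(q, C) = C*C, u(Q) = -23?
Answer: 108857982983/106097748988 ≈ 1.0260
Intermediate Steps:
c = sqrt(2) (c = sqrt(-3 + 5) = sqrt(2) ≈ 1.4142)
x = -12 (x = -3 - 9 = -12)
K(q, C) = C**2
g(Z) = 2 (g(Z) = (-sqrt(2))**2 = 2)
g(u(-7))/(-468787) - 232213/(-226324) = 2/(-468787) - 232213/(-226324) = 2*(-1/468787) - 232213*(-1/226324) = -2/468787 + 232213/226324 = 108857982983/106097748988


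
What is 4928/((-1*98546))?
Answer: -352/7039 ≈ -0.050007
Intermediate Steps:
4928/((-1*98546)) = 4928/(-98546) = 4928*(-1/98546) = -352/7039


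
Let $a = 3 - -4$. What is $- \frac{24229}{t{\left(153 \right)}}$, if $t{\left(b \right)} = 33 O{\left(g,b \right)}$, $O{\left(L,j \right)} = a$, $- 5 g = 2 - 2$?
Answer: $- \frac{24229}{231} \approx -104.89$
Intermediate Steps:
$a = 7$ ($a = 3 + 4 = 7$)
$g = 0$ ($g = - \frac{2 - 2}{5} = \left(- \frac{1}{5}\right) 0 = 0$)
$O{\left(L,j \right)} = 7$
$t{\left(b \right)} = 231$ ($t{\left(b \right)} = 33 \cdot 7 = 231$)
$- \frac{24229}{t{\left(153 \right)}} = - \frac{24229}{231}$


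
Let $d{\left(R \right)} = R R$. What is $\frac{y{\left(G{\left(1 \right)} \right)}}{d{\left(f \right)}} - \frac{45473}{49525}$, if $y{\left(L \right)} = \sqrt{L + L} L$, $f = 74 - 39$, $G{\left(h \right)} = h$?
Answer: $- \frac{45473}{49525} + \frac{\sqrt{2}}{1225} \approx -0.91703$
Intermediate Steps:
$f = 35$
$y{\left(L \right)} = \sqrt{2} L^{\frac{3}{2}}$ ($y{\left(L \right)} = \sqrt{2 L} L = \sqrt{2} \sqrt{L} L = \sqrt{2} L^{\frac{3}{2}}$)
$d{\left(R \right)} = R^{2}$
$\frac{y{\left(G{\left(1 \right)} \right)}}{d{\left(f \right)}} - \frac{45473}{49525} = \frac{\sqrt{2} \cdot 1^{\frac{3}{2}}}{35^{2}} - \frac{45473}{49525} = \frac{\sqrt{2} \cdot 1}{1225} - \frac{45473}{49525} = \sqrt{2} \cdot \frac{1}{1225} - \frac{45473}{49525} = \frac{\sqrt{2}}{1225} - \frac{45473}{49525} = - \frac{45473}{49525} + \frac{\sqrt{2}}{1225}$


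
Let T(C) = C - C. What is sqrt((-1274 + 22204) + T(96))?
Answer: sqrt(20930) ≈ 144.67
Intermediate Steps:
T(C) = 0
sqrt((-1274 + 22204) + T(96)) = sqrt((-1274 + 22204) + 0) = sqrt(20930 + 0) = sqrt(20930)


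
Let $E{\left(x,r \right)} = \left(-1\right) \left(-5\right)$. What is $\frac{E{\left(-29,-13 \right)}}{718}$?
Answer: $\frac{5}{718} \approx 0.0069638$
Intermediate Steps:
$E{\left(x,r \right)} = 5$
$\frac{E{\left(-29,-13 \right)}}{718} = \frac{5}{718}$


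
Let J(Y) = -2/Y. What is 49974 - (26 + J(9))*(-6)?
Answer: 150386/3 ≈ 50129.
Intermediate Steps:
49974 - (26 + J(9))*(-6) = 49974 - (26 - 2/9)*(-6) = 49974 - 232*(-6)/9 = 49974 - 1*(-464/3) = 49974 + 464/3 = 150386/3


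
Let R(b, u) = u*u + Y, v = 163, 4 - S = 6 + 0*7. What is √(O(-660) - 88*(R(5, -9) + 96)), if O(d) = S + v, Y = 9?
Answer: I*√16207 ≈ 127.31*I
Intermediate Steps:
S = -2 (S = 4 - (6 + 0*7) = 4 - (6 + 0) = 4 - 1*6 = 4 - 6 = -2)
O(d) = 161 (O(d) = -2 + 163 = 161)
R(b, u) = 9 + u² (R(b, u) = u*u + 9 = u² + 9 = 9 + u²)
√(O(-660) - 88*(R(5, -9) + 96)) = √(161 - 88*((9 + (-9)²) + 96)) = √(161 - 88*((9 + 81) + 96)) = √(161 - 88*(90 + 96)) = √(161 - 88*186) = √(161 - 16368) = √(-16207) = I*√16207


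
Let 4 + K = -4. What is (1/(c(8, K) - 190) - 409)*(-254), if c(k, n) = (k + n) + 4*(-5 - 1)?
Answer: 11115929/107 ≈ 1.0389e+5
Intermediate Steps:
K = -8 (K = -4 - 4 = -8)
c(k, n) = -24 + k + n (c(k, n) = (k + n) + 4*(-6) = (k + n) - 24 = -24 + k + n)
(1/(c(8, K) - 190) - 409)*(-254) = (1/((-24 + 8 - 8) - 190) - 409)*(-254) = (1/(-24 - 190) - 409)*(-254) = (1/(-214) - 409)*(-254) = (-1/214 - 409)*(-254) = -87527/214*(-254) = 11115929/107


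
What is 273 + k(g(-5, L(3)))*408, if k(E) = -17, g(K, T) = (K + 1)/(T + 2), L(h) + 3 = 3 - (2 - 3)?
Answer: -6663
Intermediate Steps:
L(h) = 1 (L(h) = -3 + (3 - (2 - 3)) = -3 + (3 - 1*(-1)) = -3 + (3 + 1) = -3 + 4 = 1)
g(K, T) = (1 + K)/(2 + T)
273 + k(g(-5, L(3)))*408 = 273 - 17*408 = 273 - 6936 = -6663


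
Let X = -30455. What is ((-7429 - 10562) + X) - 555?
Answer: -49001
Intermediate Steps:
((-7429 - 10562) + X) - 555 = ((-7429 - 10562) - 30455) - 555 = (-17991 - 30455) - 555 = -48446 - 555 = -49001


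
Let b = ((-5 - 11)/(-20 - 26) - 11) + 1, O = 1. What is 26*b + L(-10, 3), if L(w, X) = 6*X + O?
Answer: -5335/23 ≈ -231.96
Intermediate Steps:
L(w, X) = 1 + 6*X (L(w, X) = 6*X + 1 = 1 + 6*X)
b = -222/23 (b = (-16/(-46) - 11) + 1 = (-16*(-1/46) - 11) + 1 = (8/23 - 11) + 1 = -245/23 + 1 = -222/23 ≈ -9.6522)
26*b + L(-10, 3) = 26*(-222/23) + (1 + 6*3) = -5772/23 + (1 + 18) = -5772/23 + 19 = -5335/23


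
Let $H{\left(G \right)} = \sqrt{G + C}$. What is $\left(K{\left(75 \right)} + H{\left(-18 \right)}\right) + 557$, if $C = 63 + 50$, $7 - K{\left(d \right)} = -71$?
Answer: $635 + \sqrt{95} \approx 644.75$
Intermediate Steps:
$K{\left(d \right)} = 78$ ($K{\left(d \right)} = 7 - -71 = 7 + 71 = 78$)
$C = 113$
$H{\left(G \right)} = \sqrt{113 + G}$ ($H{\left(G \right)} = \sqrt{G + 113} = \sqrt{113 + G}$)
$\left(K{\left(75 \right)} + H{\left(-18 \right)}\right) + 557 = \left(78 + \sqrt{113 - 18}\right) + 557 = \left(78 + \sqrt{95}\right) + 557 = 635 + \sqrt{95}$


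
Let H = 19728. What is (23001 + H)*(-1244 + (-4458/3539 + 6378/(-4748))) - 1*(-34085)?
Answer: -447233341440353/8401586 ≈ -5.3232e+7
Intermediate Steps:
(23001 + H)*(-1244 + (-4458/3539 + 6378/(-4748))) - 1*(-34085) = (23001 + 19728)*(-1244 + (-4458/3539 + 6378/(-4748))) - 1*(-34085) = 42729*(-1244 + (-4458*1/3539 + 6378*(-1/4748))) + 34085 = 42729*(-1244 + (-4458/3539 - 3189/2374)) + 34085 = 42729*(-1244 - 21869163/8401586) + 34085 = 42729*(-10473442147/8401586) + 34085 = -447519709499163/8401586 + 34085 = -447233341440353/8401586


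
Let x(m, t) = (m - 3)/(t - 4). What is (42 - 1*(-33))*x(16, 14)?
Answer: 195/2 ≈ 97.500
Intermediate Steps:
x(m, t) = (-3 + m)/(-4 + t)
(42 - 1*(-33))*x(16, 14) = (42 - 1*(-33))*((-3 + 16)/(-4 + 14)) = (42 + 33)*(13/10) = 75*((1/10)*13) = 75*(13/10) = 195/2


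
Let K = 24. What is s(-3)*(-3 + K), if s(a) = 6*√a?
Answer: 126*I*√3 ≈ 218.24*I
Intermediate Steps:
s(-3)*(-3 + K) = (6*√(-3))*(-3 + 24) = (6*(I*√3))*21 = (6*I*√3)*21 = 126*I*√3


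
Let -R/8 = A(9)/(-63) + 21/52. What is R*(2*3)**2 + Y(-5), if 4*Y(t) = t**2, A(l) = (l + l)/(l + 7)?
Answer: -38189/364 ≈ -104.91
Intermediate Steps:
A(l) = 2*l/(7 + l) (A(l) = (2*l)/(7 + l) = 2*l/(7 + l))
Y(t) = t**2/4
R = -281/91 (R = -8*((2*9/(7 + 9))/(-63) + 21/52) = -8*((2*9/16)*(-1/63) + 21*(1/52)) = -8*((2*9*(1/16))*(-1/63) + 21/52) = -8*((9/8)*(-1/63) + 21/52) = -8*(-1/56 + 21/52) = -8*281/728 = -281/91 ≈ -3.0879)
R*(2*3)**2 + Y(-5) = -281*(2*3)**2/91 + (1/4)*(-5)**2 = -281/91*6**2 + (1/4)*25 = -281/91*36 + 25/4 = -10116/91 + 25/4 = -38189/364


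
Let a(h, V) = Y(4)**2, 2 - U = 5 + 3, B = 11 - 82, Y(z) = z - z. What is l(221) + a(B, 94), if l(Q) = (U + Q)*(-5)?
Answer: -1075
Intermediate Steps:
Y(z) = 0
B = -71
U = -6 (U = 2 - (5 + 3) = 2 - 1*8 = 2 - 8 = -6)
a(h, V) = 0 (a(h, V) = 0**2 = 0)
l(Q) = 30 - 5*Q (l(Q) = (-6 + Q)*(-5) = 30 - 5*Q)
l(221) + a(B, 94) = (30 - 5*221) + 0 = (30 - 1105) + 0 = -1075 + 0 = -1075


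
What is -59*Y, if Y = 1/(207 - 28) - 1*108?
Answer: 1140529/179 ≈ 6371.7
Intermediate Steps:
Y = -19331/179 (Y = 1/179 - 108 = -19331/179 ≈ -107.99)
-59*Y = -59*(-19331/179) = 1140529/179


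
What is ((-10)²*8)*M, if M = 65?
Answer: 52000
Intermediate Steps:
((-10)²*8)*M = ((-10)²*8)*65 = (100*8)*65 = 800*65 = 52000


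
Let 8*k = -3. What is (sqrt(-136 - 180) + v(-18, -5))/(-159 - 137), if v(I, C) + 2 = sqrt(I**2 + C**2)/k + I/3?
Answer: 1/37 + sqrt(349)/111 - I*sqrt(79)/148 ≈ 0.19533 - 0.060055*I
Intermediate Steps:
k = -3/8 (k = (1/8)*(-3) = -3/8 ≈ -0.37500)
v(I, C) = -2 - 8*sqrt(C**2 + I**2)/3 + I/3 (v(I, C) = -2 + (sqrt(I**2 + C**2)/(-3/8) + I/3) = -2 + (sqrt(C**2 + I**2)*(-8/3) + I*(1/3)) = -2 + (-8*sqrt(C**2 + I**2)/3 + I/3) = -2 - 8*sqrt(C**2 + I**2)/3 + I/3)
(sqrt(-136 - 180) + v(-18, -5))/(-159 - 137) = (sqrt(-136 - 180) + (-2 - 8*sqrt((-5)**2 + (-18)**2)/3 + (1/3)*(-18)))/(-159 - 137) = (sqrt(-316) + (-2 - 8*sqrt(25 + 324)/3 - 6))/(-296) = (2*I*sqrt(79) + (-2 - 8*sqrt(349)/3 - 6))*(-1/296) = (2*I*sqrt(79) + (-8 - 8*sqrt(349)/3))*(-1/296) = (-8 - 8*sqrt(349)/3 + 2*I*sqrt(79))*(-1/296) = 1/37 + sqrt(349)/111 - I*sqrt(79)/148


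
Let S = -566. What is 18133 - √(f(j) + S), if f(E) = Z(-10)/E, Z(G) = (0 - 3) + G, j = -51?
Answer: 18133 - I*√1471503/51 ≈ 18133.0 - 23.785*I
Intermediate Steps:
Z(G) = -3 + G
f(E) = -13/E (f(E) = (-3 - 10)/E = -13/E)
18133 - √(f(j) + S) = 18133 - √(-13/(-51) - 566) = 18133 - √(-13*(-1/51) - 566) = 18133 - √(13/51 - 566) = 18133 - √(-28853/51) = 18133 - I*√1471503/51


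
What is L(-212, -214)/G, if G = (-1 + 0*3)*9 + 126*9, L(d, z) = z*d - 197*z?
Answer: 87526/1125 ≈ 77.801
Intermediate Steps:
L(d, z) = -197*z + d*z (L(d, z) = d*z - 197*z = -197*z + d*z)
G = 1125 (G = (-1 + 0)*9 + 1134 = -1*9 + 1134 = -9 + 1134 = 1125)
L(-212, -214)/G = -214*(-197 - 212)/1125 = -214*(-409)*(1/1125) = 87526*(1/1125) = 87526/1125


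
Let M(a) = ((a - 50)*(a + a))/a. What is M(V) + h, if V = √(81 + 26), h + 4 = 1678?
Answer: 1574 + 2*√107 ≈ 1594.7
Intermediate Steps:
h = 1674 (h = -4 + 1678 = 1674)
V = √107 ≈ 10.344
M(a) = -100 + 2*a (M(a) = ((-50 + a)*(2*a))/a = (2*a*(-50 + a))/a = -100 + 2*a)
M(V) + h = (-100 + 2*√107) + 1674 = 1574 + 2*√107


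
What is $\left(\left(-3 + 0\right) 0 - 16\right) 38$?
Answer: $-608$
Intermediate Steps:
$\left(\left(-3 + 0\right) 0 - 16\right) 38 = \left(\left(-3\right) 0 - 16\right) 38 = \left(0 - 16\right) 38 = \left(-16\right) 38 = -608$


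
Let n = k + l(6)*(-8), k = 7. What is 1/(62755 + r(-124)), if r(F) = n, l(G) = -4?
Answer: 1/62794 ≈ 1.5925e-5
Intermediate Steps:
n = 39 (n = 7 - 4*(-8) = 7 + 32 = 39)
r(F) = 39
1/(62755 + r(-124)) = 1/(62755 + 39) = 1/62794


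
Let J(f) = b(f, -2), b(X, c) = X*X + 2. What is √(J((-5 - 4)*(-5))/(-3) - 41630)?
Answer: I*√380751/3 ≈ 205.68*I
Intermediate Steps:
b(X, c) = 2 + X² (b(X, c) = X² + 2 = 2 + X²)
J(f) = 2 + f²
√(J((-5 - 4)*(-5))/(-3) - 41630) = √((2 + ((-5 - 4)*(-5))²)/(-3) - 41630) = √(-(2 + (-9*(-5))²)/3 - 41630) = √(-(2 + 45²)/3 - 41630) = √(-(2 + 2025)/3 - 41630) = √(-⅓*2027 - 41630) = √(-2027/3 - 41630) = √(-126917/3) = I*√380751/3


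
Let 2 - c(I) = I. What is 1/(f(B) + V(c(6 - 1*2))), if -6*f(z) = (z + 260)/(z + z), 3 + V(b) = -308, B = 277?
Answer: -1108/344767 ≈ -0.0032138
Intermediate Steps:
c(I) = 2 - I
V(b) = -311 (V(b) = -3 - 308 = -311)
f(z) = -(260 + z)/(12*z) (f(z) = -(z + 260)/(6*(z + z)) = -(260 + z)/(6*(2*z)) = -(260 + z)*1/(2*z)/6 = -(260 + z)/(12*z))
1/(f(B) + V(c(6 - 1*2))) = 1/((1/12)*(-260 - 1*277)/277 - 311) = 1/((1/12)*(1/277)*(-260 - 277) - 311) = 1/((1/12)*(1/277)*(-537) - 311) = 1/(-179/1108 - 311) = 1/(-344767/1108) = -1108/344767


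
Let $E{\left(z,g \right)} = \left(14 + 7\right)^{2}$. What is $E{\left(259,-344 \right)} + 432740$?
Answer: $433181$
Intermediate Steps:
$E{\left(z,g \right)} = 441$ ($E{\left(z,g \right)} = 21^{2} = 441$)
$E{\left(259,-344 \right)} + 432740 = 441 + 432740 = 433181$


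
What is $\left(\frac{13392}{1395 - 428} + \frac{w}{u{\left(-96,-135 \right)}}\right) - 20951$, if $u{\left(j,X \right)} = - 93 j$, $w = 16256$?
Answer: $- \frac{5648205539}{269793} \approx -20935.0$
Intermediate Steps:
$\left(\frac{13392}{1395 - 428} + \frac{w}{u{\left(-96,-135 \right)}}\right) - 20951 = \left(\frac{13392}{1395 - 428} + \frac{16256}{\left(-93\right) \left(-96\right)}\right) - 20951 = \left(\frac{13392}{1395 - 428} + \frac{16256}{8928}\right) - 20951 = \left(\frac{13392}{967} + 16256 \cdot \frac{1}{8928}\right) - 20951 = \left(13392 \cdot \frac{1}{967} + \frac{508}{279}\right) - 20951 = \left(\frac{13392}{967} + \frac{508}{279}\right) - 20951 = \frac{4227604}{269793} - 20951 = - \frac{5648205539}{269793}$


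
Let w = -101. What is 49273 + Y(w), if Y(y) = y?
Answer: 49172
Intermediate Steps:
49273 + Y(w) = 49273 - 101 = 49172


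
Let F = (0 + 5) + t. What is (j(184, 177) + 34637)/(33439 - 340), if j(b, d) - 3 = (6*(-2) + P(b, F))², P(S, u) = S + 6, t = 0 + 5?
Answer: 22108/11033 ≈ 2.0038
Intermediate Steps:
t = 5
F = 10 (F = (0 + 5) + 5 = 5 + 5 = 10)
P(S, u) = 6 + S
j(b, d) = 3 + (-6 + b)² (j(b, d) = 3 + (6*(-2) + (6 + b))² = 3 + (-12 + (6 + b))² = 3 + (-6 + b)²)
(j(184, 177) + 34637)/(33439 - 340) = ((3 + (-6 + 184)²) + 34637)/(33439 - 340) = ((3 + 178²) + 34637)/33099 = ((3 + 31684) + 34637)*(1/33099) = (31687 + 34637)*(1/33099) = 66324*(1/33099) = 22108/11033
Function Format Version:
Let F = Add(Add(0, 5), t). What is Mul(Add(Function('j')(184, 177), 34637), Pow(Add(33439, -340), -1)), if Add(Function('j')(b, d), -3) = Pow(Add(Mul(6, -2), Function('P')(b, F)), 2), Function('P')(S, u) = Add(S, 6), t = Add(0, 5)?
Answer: Rational(22108, 11033) ≈ 2.0038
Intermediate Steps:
t = 5
F = 10 (F = Add(Add(0, 5), 5) = Add(5, 5) = 10)
Function('P')(S, u) = Add(6, S)
Function('j')(b, d) = Add(3, Pow(Add(-6, b), 2)) (Function('j')(b, d) = Add(3, Pow(Add(Mul(6, -2), Add(6, b)), 2)) = Add(3, Pow(Add(-12, Add(6, b)), 2)) = Add(3, Pow(Add(-6, b), 2)))
Mul(Add(Function('j')(184, 177), 34637), Pow(Add(33439, -340), -1)) = Mul(Add(Add(3, Pow(Add(-6, 184), 2)), 34637), Pow(Add(33439, -340), -1)) = Mul(Add(Add(3, Pow(178, 2)), 34637), Pow(33099, -1)) = Mul(Add(Add(3, 31684), 34637), Rational(1, 33099)) = Mul(Add(31687, 34637), Rational(1, 33099)) = Mul(66324, Rational(1, 33099)) = Rational(22108, 11033)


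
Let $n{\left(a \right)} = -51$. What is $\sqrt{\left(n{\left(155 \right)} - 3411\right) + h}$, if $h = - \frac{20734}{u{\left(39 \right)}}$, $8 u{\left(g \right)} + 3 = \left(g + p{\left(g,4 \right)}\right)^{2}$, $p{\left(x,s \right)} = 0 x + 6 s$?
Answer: $\frac{i \sqrt{13778046606}}{1983} \approx 59.193 i$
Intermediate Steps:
$p{\left(x,s \right)} = 6 s$ ($p{\left(x,s \right)} = 0 + 6 s = 6 s$)
$u{\left(g \right)} = - \frac{3}{8} + \frac{\left(24 + g\right)^{2}}{8}$ ($u{\left(g \right)} = - \frac{3}{8} + \frac{\left(g + 6 \cdot 4\right)^{2}}{8} = - \frac{3}{8} + \frac{\left(g + 24\right)^{2}}{8} = - \frac{3}{8} + \frac{\left(24 + g\right)^{2}}{8}$)
$h = - \frac{82936}{1983}$ ($h = - \frac{20734}{- \frac{3}{8} + \frac{\left(24 + 39\right)^{2}}{8}} = - \frac{20734}{- \frac{3}{8} + \frac{63^{2}}{8}} = - \frac{20734}{- \frac{3}{8} + \frac{1}{8} \cdot 3969} = - \frac{20734}{- \frac{3}{8} + \frac{3969}{8}} = - \frac{20734}{\frac{1983}{4}} = \left(-20734\right) \frac{4}{1983} = - \frac{82936}{1983} \approx -41.823$)
$\sqrt{\left(n{\left(155 \right)} - 3411\right) + h} = \sqrt{\left(-51 - 3411\right) - \frac{82936}{1983}} = \sqrt{-3462 - \frac{82936}{1983}} = \sqrt{- \frac{6948082}{1983}} = \frac{i \sqrt{13778046606}}{1983}$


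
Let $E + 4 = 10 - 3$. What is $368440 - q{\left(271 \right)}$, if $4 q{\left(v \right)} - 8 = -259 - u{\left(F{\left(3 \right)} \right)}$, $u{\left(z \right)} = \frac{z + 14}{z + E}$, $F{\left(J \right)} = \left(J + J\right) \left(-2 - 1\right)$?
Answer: $\frac{22110169}{60} \approx 3.685 \cdot 10^{5}$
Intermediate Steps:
$F{\left(J \right)} = - 6 J$ ($F{\left(J \right)} = 2 J \left(-3\right) = - 6 J$)
$E = 3$ ($E = -4 + \left(10 - 3\right) = -4 + 7 = 3$)
$u{\left(z \right)} = \frac{14 + z}{3 + z}$ ($u{\left(z \right)} = \frac{z + 14}{z + 3} = \frac{14 + z}{3 + z}$)
$q{\left(v \right)} = - \frac{3769}{60}$ ($q{\left(v \right)} = 2 + \frac{-259 - \frac{14 - 18}{3 - 18}}{4} = 2 + \frac{-259 - \frac{1}{-15} \left(-4\right)}{4} = 2 + \frac{-259 - \left(- \frac{1}{15}\right) \left(-4\right)}{4} = 2 + \frac{-259 - \frac{4}{15}}{4} = 2 + \frac{1}{4} \left(- \frac{3889}{15}\right) = 2 - \frac{3889}{60} = - \frac{3769}{60}$)
$368440 - q{\left(271 \right)} = 368440 - - \frac{3769}{60} = 368440 + \frac{3769}{60} = \frac{22110169}{60}$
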